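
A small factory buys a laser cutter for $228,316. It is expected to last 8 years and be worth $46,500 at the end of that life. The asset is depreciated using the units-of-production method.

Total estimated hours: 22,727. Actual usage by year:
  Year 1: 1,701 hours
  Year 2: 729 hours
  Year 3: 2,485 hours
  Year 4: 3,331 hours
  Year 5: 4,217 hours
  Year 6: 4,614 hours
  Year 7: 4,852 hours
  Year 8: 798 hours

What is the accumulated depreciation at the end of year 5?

$99,704

Depreciable base = $228,316 − $46,500 = $181,816.
Rate = $181,816 / 22,727 hours = $8 per hour.
Year 1: 1,701 × $8 = $13,608. Book value $214,708.
Year 2: 729 × $8 = $5,832. Book value $208,876.
Year 3: 2,485 × $8 = $19,880. Book value $188,996.
Year 4: 3,331 × $8 = $26,648. Book value $162,348.
Year 5: 4,217 × $8 = $33,736. Book value $128,612.
Accumulated through year 5 = $228,316 − $128,612 = $99,704.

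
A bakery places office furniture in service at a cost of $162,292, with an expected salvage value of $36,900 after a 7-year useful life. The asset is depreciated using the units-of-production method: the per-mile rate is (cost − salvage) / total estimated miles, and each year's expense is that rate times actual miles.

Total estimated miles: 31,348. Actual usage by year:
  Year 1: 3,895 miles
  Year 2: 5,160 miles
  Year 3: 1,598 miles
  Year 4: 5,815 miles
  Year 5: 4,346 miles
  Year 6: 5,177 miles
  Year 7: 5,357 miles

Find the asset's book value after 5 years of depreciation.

Depreciable base = $162,292 − $36,900 = $125,392.
Rate = $125,392 / 31,348 miles = $4 per mile.
Year 1: 3,895 × $4 = $15,580. Book value $146,712.
Year 2: 5,160 × $4 = $20,640. Book value $126,072.
Year 3: 1,598 × $4 = $6,392. Book value $119,680.
Year 4: 5,815 × $4 = $23,260. Book value $96,420.
Year 5: 4,346 × $4 = $17,384. Book value $79,036.

$79,036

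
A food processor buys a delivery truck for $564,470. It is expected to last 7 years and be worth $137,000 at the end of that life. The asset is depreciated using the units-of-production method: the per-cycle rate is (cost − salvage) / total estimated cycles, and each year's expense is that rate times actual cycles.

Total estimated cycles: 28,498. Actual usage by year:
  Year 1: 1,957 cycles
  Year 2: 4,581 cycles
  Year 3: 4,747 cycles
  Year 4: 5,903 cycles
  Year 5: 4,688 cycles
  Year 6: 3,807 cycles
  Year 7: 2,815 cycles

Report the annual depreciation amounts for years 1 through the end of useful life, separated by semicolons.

Depreciable base = $564,470 − $137,000 = $427,470.
Rate = $427,470 / 28,498 cycles = $15 per cycle.
Year 1: 1,957 × $15 = $29,355. Book value $535,115.
Year 2: 4,581 × $15 = $68,715. Book value $466,400.
Year 3: 4,747 × $15 = $71,205. Book value $395,195.
Year 4: 5,903 × $15 = $88,545. Book value $306,650.
Year 5: 4,688 × $15 = $70,320. Book value $236,330.
Year 6: 3,807 × $15 = $57,105. Book value $179,225.
Year 7: 2,815 × $15 = $42,225. Book value $137,000.

$29,355; $68,715; $71,205; $88,545; $70,320; $57,105; $42,225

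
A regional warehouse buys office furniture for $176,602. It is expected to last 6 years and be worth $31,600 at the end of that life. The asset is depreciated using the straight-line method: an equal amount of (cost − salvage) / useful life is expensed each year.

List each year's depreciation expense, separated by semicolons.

Depreciable base = $176,602 − $31,600 = $145,002.
Annual expense = $145,002 / 6 = $24,167.
End of year 1: book value $152,435.
End of year 2: book value $128,268.
End of year 3: book value $104,101.
End of year 4: book value $79,934.
End of year 5: book value $55,767.
End of year 6: book value $31,600.

$24,167; $24,167; $24,167; $24,167; $24,167; $24,167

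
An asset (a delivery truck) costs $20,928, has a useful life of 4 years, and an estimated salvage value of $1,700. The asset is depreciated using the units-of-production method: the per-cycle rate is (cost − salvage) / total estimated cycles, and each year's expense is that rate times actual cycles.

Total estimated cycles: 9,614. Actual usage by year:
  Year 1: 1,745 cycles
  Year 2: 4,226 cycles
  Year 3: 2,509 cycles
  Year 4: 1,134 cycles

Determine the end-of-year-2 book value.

Depreciable base = $20,928 − $1,700 = $19,228.
Rate = $19,228 / 9,614 cycles = $2 per cycle.
Year 1: 1,745 × $2 = $3,490. Book value $17,438.
Year 2: 4,226 × $2 = $8,452. Book value $8,986.

$8,986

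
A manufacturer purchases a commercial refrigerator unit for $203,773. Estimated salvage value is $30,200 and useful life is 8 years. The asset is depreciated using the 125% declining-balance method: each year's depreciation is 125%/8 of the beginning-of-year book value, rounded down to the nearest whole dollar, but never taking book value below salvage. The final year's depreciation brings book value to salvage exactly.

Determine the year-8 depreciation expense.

$31,838

Depreciable base = $203,773 − $30,200 = $173,573.
Year 1: ⌊$203,773 × 125%/8⌋ = $31,839. Book value $171,934.
Year 2: ⌊$171,934 × 125%/8⌋ = $26,864. Book value $145,070.
Year 3: ⌊$145,070 × 125%/8⌋ = $22,667. Book value $122,403.
Year 4: ⌊$122,403 × 125%/8⌋ = $19,125. Book value $103,278.
Year 5: ⌊$103,278 × 125%/8⌋ = $16,137. Book value $87,141.
Year 6: ⌊$87,141 × 125%/8⌋ = $13,615. Book value $73,526.
Year 7: ⌊$73,526 × 125%/8⌋ = $11,488. Book value $62,038.
Year 8 (final): $62,038 − $30,200 = $31,838. Book value $30,200.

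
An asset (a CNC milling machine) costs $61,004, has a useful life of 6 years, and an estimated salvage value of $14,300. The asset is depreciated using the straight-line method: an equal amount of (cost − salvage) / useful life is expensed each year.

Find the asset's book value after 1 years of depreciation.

Depreciable base = $61,004 − $14,300 = $46,704.
Annual expense = $46,704 / 6 = $7,784.
End of year 1: book value $53,220.

$53,220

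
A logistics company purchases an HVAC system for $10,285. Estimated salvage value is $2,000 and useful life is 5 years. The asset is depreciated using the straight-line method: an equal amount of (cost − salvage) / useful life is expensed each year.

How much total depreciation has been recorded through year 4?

$6,628

Depreciable base = $10,285 − $2,000 = $8,285.
Annual expense = $8,285 / 5 = $1,657.
End of year 1: book value $8,628.
End of year 2: book value $6,971.
End of year 3: book value $5,314.
End of year 4: book value $3,657.
Accumulated through year 4 = $10,285 − $3,657 = $6,628.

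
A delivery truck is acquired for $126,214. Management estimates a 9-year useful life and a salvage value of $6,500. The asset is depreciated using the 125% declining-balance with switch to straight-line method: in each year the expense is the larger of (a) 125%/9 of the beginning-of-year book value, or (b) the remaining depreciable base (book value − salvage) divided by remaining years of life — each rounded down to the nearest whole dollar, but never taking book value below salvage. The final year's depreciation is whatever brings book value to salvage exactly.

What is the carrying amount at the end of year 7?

Depreciable base = $126,214 − $6,500 = $119,714.
Year 1: DB = ⌊$126,214 × 125%/9⌋ = $17,529; SL = ⌊$119,714/9⌋ = $13,301 → take DB $17,529. Book value $108,685.
Year 2: DB = ⌊$108,685 × 125%/9⌋ = $15,095; SL = ⌊$102,185/8⌋ = $12,773 → take DB $15,095. Book value $93,590.
Year 3: DB = ⌊$93,590 × 125%/9⌋ = $12,998; SL = ⌊$87,090/7⌋ = $12,441 → take DB $12,998. Book value $80,592.
Year 4: DB = ⌊$80,592 × 125%/9⌋ = $11,193; SL = ⌊$74,092/6⌋ = $12,348 → take SL $12,348. Book value $68,244.
Year 5: DB = ⌊$68,244 × 125%/9⌋ = $9,478; SL = ⌊$61,744/5⌋ = $12,348 → take SL $12,348. Book value $55,896.
Year 6: DB = ⌊$55,896 × 125%/9⌋ = $7,763; SL = ⌊$49,396/4⌋ = $12,349 → take SL $12,349. Book value $43,547.
Year 7: DB = ⌊$43,547 × 125%/9⌋ = $6,048; SL = ⌊$37,047/3⌋ = $12,349 → take SL $12,349. Book value $31,198.

$31,198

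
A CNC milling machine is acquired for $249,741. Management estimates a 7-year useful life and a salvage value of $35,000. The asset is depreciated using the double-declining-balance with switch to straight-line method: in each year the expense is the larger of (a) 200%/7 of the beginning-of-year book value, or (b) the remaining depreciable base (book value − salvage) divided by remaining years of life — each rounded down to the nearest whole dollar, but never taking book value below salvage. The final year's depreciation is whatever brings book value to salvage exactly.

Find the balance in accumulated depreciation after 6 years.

$214,741

Depreciable base = $249,741 − $35,000 = $214,741.
Year 1: DB = ⌊$249,741 × 200%/7⌋ = $71,354; SL = ⌊$214,741/7⌋ = $30,677 → take DB $71,354. Book value $178,387.
Year 2: DB = ⌊$178,387 × 200%/7⌋ = $50,967; SL = ⌊$143,387/6⌋ = $23,897 → take DB $50,967. Book value $127,420.
Year 3: DB = ⌊$127,420 × 200%/7⌋ = $36,405; SL = ⌊$92,420/5⌋ = $18,484 → take DB $36,405. Book value $91,015.
Year 4: DB = ⌊$91,015 × 200%/7⌋ = $26,004; SL = ⌊$56,015/4⌋ = $14,003 → take DB $26,004. Book value $65,011.
Year 5: DB = ⌊$65,011 × 200%/7⌋ = $18,574; SL = ⌊$30,011/3⌋ = $10,003 → take DB $18,574. Book value $46,437.
Year 6: DB = ⌊$46,437 × 200%/7⌋ = $13,267; SL = ⌊$11,437/2⌋ = $5,718 → take DB $13,267, capped at $11,437. Book value $35,000.
Accumulated through year 6 = $249,741 − $35,000 = $214,741.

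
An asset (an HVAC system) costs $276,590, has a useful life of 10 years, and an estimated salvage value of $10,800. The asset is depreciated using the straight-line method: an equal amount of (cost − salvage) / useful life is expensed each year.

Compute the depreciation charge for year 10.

$26,579

Depreciable base = $276,590 − $10,800 = $265,790.
Annual expense = $265,790 / 10 = $26,579.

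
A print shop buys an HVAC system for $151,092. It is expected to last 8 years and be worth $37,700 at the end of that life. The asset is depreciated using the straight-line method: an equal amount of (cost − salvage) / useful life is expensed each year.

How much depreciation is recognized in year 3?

$14,174

Depreciable base = $151,092 − $37,700 = $113,392.
Annual expense = $113,392 / 8 = $14,174.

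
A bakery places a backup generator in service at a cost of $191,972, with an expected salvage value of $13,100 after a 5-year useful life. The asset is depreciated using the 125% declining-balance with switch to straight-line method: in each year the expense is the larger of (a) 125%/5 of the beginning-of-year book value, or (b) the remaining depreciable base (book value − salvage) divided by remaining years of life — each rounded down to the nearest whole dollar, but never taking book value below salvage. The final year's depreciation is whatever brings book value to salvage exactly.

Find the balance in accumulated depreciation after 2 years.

Depreciable base = $191,972 − $13,100 = $178,872.
Year 1: DB = ⌊$191,972 × 125%/5⌋ = $47,993; SL = ⌊$178,872/5⌋ = $35,774 → take DB $47,993. Book value $143,979.
Year 2: DB = ⌊$143,979 × 125%/5⌋ = $35,994; SL = ⌊$130,879/4⌋ = $32,719 → take DB $35,994. Book value $107,985.
Accumulated through year 2 = $191,972 − $107,985 = $83,987.

$83,987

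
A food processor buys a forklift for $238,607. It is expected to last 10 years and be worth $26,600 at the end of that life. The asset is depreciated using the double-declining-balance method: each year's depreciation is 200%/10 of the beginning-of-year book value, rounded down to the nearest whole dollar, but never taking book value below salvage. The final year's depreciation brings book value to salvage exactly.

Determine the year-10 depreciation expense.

Depreciable base = $238,607 − $26,600 = $212,007.
Year 1: ⌊$238,607 × 200%/10⌋ = $47,721. Book value $190,886.
Year 2: ⌊$190,886 × 200%/10⌋ = $38,177. Book value $152,709.
Year 3: ⌊$152,709 × 200%/10⌋ = $30,541. Book value $122,168.
Year 4: ⌊$122,168 × 200%/10⌋ = $24,433. Book value $97,735.
Year 5: ⌊$97,735 × 200%/10⌋ = $19,547. Book value $78,188.
Year 6: ⌊$78,188 × 200%/10⌋ = $15,637. Book value $62,551.
Year 7: ⌊$62,551 × 200%/10⌋ = $12,510. Book value $50,041.
Year 8: ⌊$50,041 × 200%/10⌋ = $10,008. Book value $40,033.
Year 9: ⌊$40,033 × 200%/10⌋ = $8,006. Book value $32,027.
Year 10 (final): $32,027 − $26,600 = $5,427. Book value $26,600.

$5,427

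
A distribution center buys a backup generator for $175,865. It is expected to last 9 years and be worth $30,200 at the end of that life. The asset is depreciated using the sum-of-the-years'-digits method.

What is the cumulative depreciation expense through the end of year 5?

$113,295

Depreciable base = $175,865 − $30,200 = $145,665.
Sum of the years' digits = 9+8+7+6+5+4+3+2+1 = 45.
Year 1: $145,665 × 9/45 = $29,133. Book value $146,732.
Year 2: $145,665 × 8/45 = $25,896. Book value $120,836.
Year 3: $145,665 × 7/45 = $22,659. Book value $98,177.
Year 4: $145,665 × 6/45 = $19,422. Book value $78,755.
Year 5: $145,665 × 5/45 = $16,185. Book value $62,570.
Accumulated through year 5 = $175,865 − $62,570 = $113,295.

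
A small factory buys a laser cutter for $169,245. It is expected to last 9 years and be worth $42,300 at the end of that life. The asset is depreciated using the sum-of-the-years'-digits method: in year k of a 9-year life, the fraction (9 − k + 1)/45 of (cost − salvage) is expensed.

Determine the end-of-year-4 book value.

Depreciable base = $169,245 − $42,300 = $126,945.
Sum of the years' digits = 9+8+7+6+5+4+3+2+1 = 45.
Year 1: $126,945 × 9/45 = $25,389. Book value $143,856.
Year 2: $126,945 × 8/45 = $22,568. Book value $121,288.
Year 3: $126,945 × 7/45 = $19,747. Book value $101,541.
Year 4: $126,945 × 6/45 = $16,926. Book value $84,615.

$84,615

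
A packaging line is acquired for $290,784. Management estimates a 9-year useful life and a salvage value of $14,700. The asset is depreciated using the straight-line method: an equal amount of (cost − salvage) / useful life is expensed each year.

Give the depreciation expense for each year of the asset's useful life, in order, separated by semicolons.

Depreciable base = $290,784 − $14,700 = $276,084.
Annual expense = $276,084 / 9 = $30,676.
End of year 1: book value $260,108.
End of year 2: book value $229,432.
End of year 3: book value $198,756.
End of year 4: book value $168,080.
End of year 5: book value $137,404.
End of year 6: book value $106,728.
End of year 7: book value $76,052.
End of year 8: book value $45,376.
End of year 9: book value $14,700.

$30,676; $30,676; $30,676; $30,676; $30,676; $30,676; $30,676; $30,676; $30,676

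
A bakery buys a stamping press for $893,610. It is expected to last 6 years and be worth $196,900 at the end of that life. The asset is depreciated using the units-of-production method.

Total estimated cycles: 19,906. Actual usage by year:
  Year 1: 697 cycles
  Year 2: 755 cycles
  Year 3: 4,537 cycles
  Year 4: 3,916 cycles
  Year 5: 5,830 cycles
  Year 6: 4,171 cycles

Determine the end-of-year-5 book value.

$342,885

Depreciable base = $893,610 − $196,900 = $696,710.
Rate = $696,710 / 19,906 cycles = $35 per cycle.
Year 1: 697 × $35 = $24,395. Book value $869,215.
Year 2: 755 × $35 = $26,425. Book value $842,790.
Year 3: 4,537 × $35 = $158,795. Book value $683,995.
Year 4: 3,916 × $35 = $137,060. Book value $546,935.
Year 5: 5,830 × $35 = $204,050. Book value $342,885.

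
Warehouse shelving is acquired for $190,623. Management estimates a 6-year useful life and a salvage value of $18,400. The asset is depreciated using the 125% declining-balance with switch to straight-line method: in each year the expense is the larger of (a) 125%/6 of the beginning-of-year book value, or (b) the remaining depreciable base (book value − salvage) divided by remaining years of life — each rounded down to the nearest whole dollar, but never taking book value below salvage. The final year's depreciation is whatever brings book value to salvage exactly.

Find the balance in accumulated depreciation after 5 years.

$146,955

Depreciable base = $190,623 − $18,400 = $172,223.
Year 1: DB = ⌊$190,623 × 125%/6⌋ = $39,713; SL = ⌊$172,223/6⌋ = $28,703 → take DB $39,713. Book value $150,910.
Year 2: DB = ⌊$150,910 × 125%/6⌋ = $31,439; SL = ⌊$132,510/5⌋ = $26,502 → take DB $31,439. Book value $119,471.
Year 3: DB = ⌊$119,471 × 125%/6⌋ = $24,889; SL = ⌊$101,071/4⌋ = $25,267 → take SL $25,267. Book value $94,204.
Year 4: DB = ⌊$94,204 × 125%/6⌋ = $19,625; SL = ⌊$75,804/3⌋ = $25,268 → take SL $25,268. Book value $68,936.
Year 5: DB = ⌊$68,936 × 125%/6⌋ = $14,361; SL = ⌊$50,536/2⌋ = $25,268 → take SL $25,268. Book value $43,668.
Accumulated through year 5 = $190,623 − $43,668 = $146,955.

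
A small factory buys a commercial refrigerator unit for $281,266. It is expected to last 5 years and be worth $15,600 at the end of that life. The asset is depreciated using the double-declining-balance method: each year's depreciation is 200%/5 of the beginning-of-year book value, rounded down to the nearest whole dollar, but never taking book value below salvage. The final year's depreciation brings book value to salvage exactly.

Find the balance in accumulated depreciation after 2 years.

$180,010

Depreciable base = $281,266 − $15,600 = $265,666.
Year 1: ⌊$281,266 × 200%/5⌋ = $112,506. Book value $168,760.
Year 2: ⌊$168,760 × 200%/5⌋ = $67,504. Book value $101,256.
Accumulated through year 2 = $281,266 − $101,256 = $180,010.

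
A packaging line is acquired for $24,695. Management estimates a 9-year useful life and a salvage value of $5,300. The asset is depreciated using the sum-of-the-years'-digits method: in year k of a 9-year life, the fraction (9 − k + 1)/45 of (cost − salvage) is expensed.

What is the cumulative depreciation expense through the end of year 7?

Depreciable base = $24,695 − $5,300 = $19,395.
Sum of the years' digits = 9+8+7+6+5+4+3+2+1 = 45.
Year 1: $19,395 × 9/45 = $3,879. Book value $20,816.
Year 2: $19,395 × 8/45 = $3,448. Book value $17,368.
Year 3: $19,395 × 7/45 = $3,017. Book value $14,351.
Year 4: $19,395 × 6/45 = $2,586. Book value $11,765.
Year 5: $19,395 × 5/45 = $2,155. Book value $9,610.
Year 6: $19,395 × 4/45 = $1,724. Book value $7,886.
Year 7: $19,395 × 3/45 = $1,293. Book value $6,593.
Accumulated through year 7 = $24,695 − $6,593 = $18,102.

$18,102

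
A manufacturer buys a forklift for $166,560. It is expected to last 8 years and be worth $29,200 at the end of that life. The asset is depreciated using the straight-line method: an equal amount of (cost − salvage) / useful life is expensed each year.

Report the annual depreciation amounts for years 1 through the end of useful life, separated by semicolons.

$17,170; $17,170; $17,170; $17,170; $17,170; $17,170; $17,170; $17,170

Depreciable base = $166,560 − $29,200 = $137,360.
Annual expense = $137,360 / 8 = $17,170.
End of year 1: book value $149,390.
End of year 2: book value $132,220.
End of year 3: book value $115,050.
End of year 4: book value $97,880.
End of year 5: book value $80,710.
End of year 6: book value $63,540.
End of year 7: book value $46,370.
End of year 8: book value $29,200.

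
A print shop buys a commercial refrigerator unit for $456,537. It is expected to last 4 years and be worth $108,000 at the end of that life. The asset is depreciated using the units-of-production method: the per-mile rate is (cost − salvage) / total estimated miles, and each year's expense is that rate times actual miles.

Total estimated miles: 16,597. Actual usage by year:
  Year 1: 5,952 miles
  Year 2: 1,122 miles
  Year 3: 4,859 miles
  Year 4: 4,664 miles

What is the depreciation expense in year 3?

$102,039

Depreciable base = $456,537 − $108,000 = $348,537.
Rate = $348,537 / 16,597 miles = $21 per mile.
Year 1: 5,952 × $21 = $124,992. Book value $331,545.
Year 2: 1,122 × $21 = $23,562. Book value $307,983.
Year 3: 4,859 × $21 = $102,039. Book value $205,944.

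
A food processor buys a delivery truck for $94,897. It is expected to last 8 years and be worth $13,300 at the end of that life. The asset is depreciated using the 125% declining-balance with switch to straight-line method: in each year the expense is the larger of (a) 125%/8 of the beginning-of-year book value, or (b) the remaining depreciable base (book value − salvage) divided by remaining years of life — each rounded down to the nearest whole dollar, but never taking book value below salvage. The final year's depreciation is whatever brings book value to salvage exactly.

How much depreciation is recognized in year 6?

$8,699

Depreciable base = $94,897 − $13,300 = $81,597.
Year 1: DB = ⌊$94,897 × 125%/8⌋ = $14,827; SL = ⌊$81,597/8⌋ = $10,199 → take DB $14,827. Book value $80,070.
Year 2: DB = ⌊$80,070 × 125%/8⌋ = $12,510; SL = ⌊$66,770/7⌋ = $9,538 → take DB $12,510. Book value $67,560.
Year 3: DB = ⌊$67,560 × 125%/8⌋ = $10,556; SL = ⌊$54,260/6⌋ = $9,043 → take DB $10,556. Book value $57,004.
Year 4: DB = ⌊$57,004 × 125%/8⌋ = $8,906; SL = ⌊$43,704/5⌋ = $8,740 → take DB $8,906. Book value $48,098.
Year 5: DB = ⌊$48,098 × 125%/8⌋ = $7,515; SL = ⌊$34,798/4⌋ = $8,699 → take SL $8,699. Book value $39,399.
Year 6: DB = ⌊$39,399 × 125%/8⌋ = $6,156; SL = ⌊$26,099/3⌋ = $8,699 → take SL $8,699. Book value $30,700.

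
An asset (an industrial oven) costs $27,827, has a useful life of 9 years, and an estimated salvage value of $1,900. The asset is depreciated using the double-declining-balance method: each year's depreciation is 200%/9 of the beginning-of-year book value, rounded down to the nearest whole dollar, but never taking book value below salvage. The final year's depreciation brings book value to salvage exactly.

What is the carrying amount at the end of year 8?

$3,728

Depreciable base = $27,827 − $1,900 = $25,927.
Year 1: ⌊$27,827 × 200%/9⌋ = $6,183. Book value $21,644.
Year 2: ⌊$21,644 × 200%/9⌋ = $4,809. Book value $16,835.
Year 3: ⌊$16,835 × 200%/9⌋ = $3,741. Book value $13,094.
Year 4: ⌊$13,094 × 200%/9⌋ = $2,909. Book value $10,185.
Year 5: ⌊$10,185 × 200%/9⌋ = $2,263. Book value $7,922.
Year 6: ⌊$7,922 × 200%/9⌋ = $1,760. Book value $6,162.
Year 7: ⌊$6,162 × 200%/9⌋ = $1,369. Book value $4,793.
Year 8: ⌊$4,793 × 200%/9⌋ = $1,065. Book value $3,728.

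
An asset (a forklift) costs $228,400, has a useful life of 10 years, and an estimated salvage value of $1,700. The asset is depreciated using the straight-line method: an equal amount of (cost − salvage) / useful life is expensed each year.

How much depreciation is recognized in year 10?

$22,670

Depreciable base = $228,400 − $1,700 = $226,700.
Annual expense = $226,700 / 10 = $22,670.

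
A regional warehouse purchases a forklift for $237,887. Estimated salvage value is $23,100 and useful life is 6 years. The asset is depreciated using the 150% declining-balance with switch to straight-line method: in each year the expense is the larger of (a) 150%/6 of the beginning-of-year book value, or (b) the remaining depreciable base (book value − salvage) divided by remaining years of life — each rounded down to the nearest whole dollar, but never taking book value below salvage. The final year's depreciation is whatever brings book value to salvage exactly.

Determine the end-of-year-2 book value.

Depreciable base = $237,887 − $23,100 = $214,787.
Year 1: DB = ⌊$237,887 × 150%/6⌋ = $59,471; SL = ⌊$214,787/6⌋ = $35,797 → take DB $59,471. Book value $178,416.
Year 2: DB = ⌊$178,416 × 150%/6⌋ = $44,604; SL = ⌊$155,316/5⌋ = $31,063 → take DB $44,604. Book value $133,812.

$133,812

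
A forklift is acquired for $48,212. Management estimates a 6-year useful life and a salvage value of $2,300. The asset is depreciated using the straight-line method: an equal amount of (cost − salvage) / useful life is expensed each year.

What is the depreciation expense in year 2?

Depreciable base = $48,212 − $2,300 = $45,912.
Annual expense = $45,912 / 6 = $7,652.

$7,652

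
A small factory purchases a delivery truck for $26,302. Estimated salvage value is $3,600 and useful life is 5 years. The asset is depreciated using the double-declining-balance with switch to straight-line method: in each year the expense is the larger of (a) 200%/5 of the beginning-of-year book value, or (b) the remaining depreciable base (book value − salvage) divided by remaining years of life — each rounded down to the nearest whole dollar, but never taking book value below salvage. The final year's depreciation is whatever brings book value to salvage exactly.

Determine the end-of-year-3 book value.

Depreciable base = $26,302 − $3,600 = $22,702.
Year 1: DB = ⌊$26,302 × 200%/5⌋ = $10,520; SL = ⌊$22,702/5⌋ = $4,540 → take DB $10,520. Book value $15,782.
Year 2: DB = ⌊$15,782 × 200%/5⌋ = $6,312; SL = ⌊$12,182/4⌋ = $3,045 → take DB $6,312. Book value $9,470.
Year 3: DB = ⌊$9,470 × 200%/5⌋ = $3,788; SL = ⌊$5,870/3⌋ = $1,956 → take DB $3,788. Book value $5,682.

$5,682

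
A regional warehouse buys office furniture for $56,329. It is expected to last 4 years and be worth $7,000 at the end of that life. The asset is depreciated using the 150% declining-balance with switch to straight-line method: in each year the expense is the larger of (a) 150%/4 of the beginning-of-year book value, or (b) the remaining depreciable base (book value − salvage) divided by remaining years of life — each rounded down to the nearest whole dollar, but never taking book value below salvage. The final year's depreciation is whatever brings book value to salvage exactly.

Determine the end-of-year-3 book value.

Depreciable base = $56,329 − $7,000 = $49,329.
Year 1: DB = ⌊$56,329 × 150%/4⌋ = $21,123; SL = ⌊$49,329/4⌋ = $12,332 → take DB $21,123. Book value $35,206.
Year 2: DB = ⌊$35,206 × 150%/4⌋ = $13,202; SL = ⌊$28,206/3⌋ = $9,402 → take DB $13,202. Book value $22,004.
Year 3: DB = ⌊$22,004 × 150%/4⌋ = $8,251; SL = ⌊$15,004/2⌋ = $7,502 → take DB $8,251. Book value $13,753.

$13,753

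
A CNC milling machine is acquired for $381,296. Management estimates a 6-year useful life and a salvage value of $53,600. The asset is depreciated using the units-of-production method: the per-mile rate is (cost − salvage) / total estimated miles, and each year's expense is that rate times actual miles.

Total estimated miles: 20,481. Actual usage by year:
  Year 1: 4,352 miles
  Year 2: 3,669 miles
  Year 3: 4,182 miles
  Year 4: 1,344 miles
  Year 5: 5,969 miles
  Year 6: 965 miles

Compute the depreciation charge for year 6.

$15,440

Depreciable base = $381,296 − $53,600 = $327,696.
Rate = $327,696 / 20,481 miles = $16 per mile.
Year 1: 4,352 × $16 = $69,632. Book value $311,664.
Year 2: 3,669 × $16 = $58,704. Book value $252,960.
Year 3: 4,182 × $16 = $66,912. Book value $186,048.
Year 4: 1,344 × $16 = $21,504. Book value $164,544.
Year 5: 5,969 × $16 = $95,504. Book value $69,040.
Year 6: 965 × $16 = $15,440. Book value $53,600.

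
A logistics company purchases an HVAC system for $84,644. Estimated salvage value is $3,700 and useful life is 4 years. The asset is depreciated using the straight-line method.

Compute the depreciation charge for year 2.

$20,236

Depreciable base = $84,644 − $3,700 = $80,944.
Annual expense = $80,944 / 4 = $20,236.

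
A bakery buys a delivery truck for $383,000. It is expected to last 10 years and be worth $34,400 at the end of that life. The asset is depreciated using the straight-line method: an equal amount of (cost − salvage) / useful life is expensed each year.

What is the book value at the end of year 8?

$104,120

Depreciable base = $383,000 − $34,400 = $348,600.
Annual expense = $348,600 / 10 = $34,860.
End of year 1: book value $348,140.
End of year 2: book value $313,280.
End of year 3: book value $278,420.
End of year 4: book value $243,560.
End of year 5: book value $208,700.
End of year 6: book value $173,840.
End of year 7: book value $138,980.
End of year 8: book value $104,120.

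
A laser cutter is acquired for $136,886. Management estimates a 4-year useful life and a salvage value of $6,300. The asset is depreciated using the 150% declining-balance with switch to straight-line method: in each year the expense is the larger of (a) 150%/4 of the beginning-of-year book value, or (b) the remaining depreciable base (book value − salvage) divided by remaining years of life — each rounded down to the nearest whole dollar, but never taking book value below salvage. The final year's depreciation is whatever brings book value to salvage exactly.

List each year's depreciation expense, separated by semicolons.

Depreciable base = $136,886 − $6,300 = $130,586.
Year 1: DB = ⌊$136,886 × 150%/4⌋ = $51,332; SL = ⌊$130,586/4⌋ = $32,646 → take DB $51,332. Book value $85,554.
Year 2: DB = ⌊$85,554 × 150%/4⌋ = $32,082; SL = ⌊$79,254/3⌋ = $26,418 → take DB $32,082. Book value $53,472.
Year 3: DB = ⌊$53,472 × 150%/4⌋ = $20,052; SL = ⌊$47,172/2⌋ = $23,586 → take SL $23,586. Book value $29,886.
Year 4 (final): $29,886 − $6,300 = $23,586. Book value $6,300.

$51,332; $32,082; $23,586; $23,586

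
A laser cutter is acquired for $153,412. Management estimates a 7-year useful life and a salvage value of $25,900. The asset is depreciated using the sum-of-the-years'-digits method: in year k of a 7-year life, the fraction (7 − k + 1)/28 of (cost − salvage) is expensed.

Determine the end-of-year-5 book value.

$39,562

Depreciable base = $153,412 − $25,900 = $127,512.
Sum of the years' digits = 7+6+5+4+3+2+1 = 28.
Year 1: $127,512 × 7/28 = $31,878. Book value $121,534.
Year 2: $127,512 × 6/28 = $27,324. Book value $94,210.
Year 3: $127,512 × 5/28 = $22,770. Book value $71,440.
Year 4: $127,512 × 4/28 = $18,216. Book value $53,224.
Year 5: $127,512 × 3/28 = $13,662. Book value $39,562.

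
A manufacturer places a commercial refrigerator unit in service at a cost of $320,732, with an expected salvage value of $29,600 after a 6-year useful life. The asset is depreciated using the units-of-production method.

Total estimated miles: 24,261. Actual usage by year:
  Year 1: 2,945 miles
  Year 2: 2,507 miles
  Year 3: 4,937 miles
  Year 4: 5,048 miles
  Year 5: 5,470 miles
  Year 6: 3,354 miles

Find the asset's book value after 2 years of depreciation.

Depreciable base = $320,732 − $29,600 = $291,132.
Rate = $291,132 / 24,261 miles = $12 per mile.
Year 1: 2,945 × $12 = $35,340. Book value $285,392.
Year 2: 2,507 × $12 = $30,084. Book value $255,308.

$255,308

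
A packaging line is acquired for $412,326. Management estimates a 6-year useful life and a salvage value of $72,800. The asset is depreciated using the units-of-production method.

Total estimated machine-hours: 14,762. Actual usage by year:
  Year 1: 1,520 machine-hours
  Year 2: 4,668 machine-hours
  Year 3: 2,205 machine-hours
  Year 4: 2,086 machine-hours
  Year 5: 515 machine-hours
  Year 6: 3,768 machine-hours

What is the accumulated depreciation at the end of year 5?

Depreciable base = $412,326 − $72,800 = $339,526.
Rate = $339,526 / 14,762 machine-hours = $23 per machine-hour.
Year 1: 1,520 × $23 = $34,960. Book value $377,366.
Year 2: 4,668 × $23 = $107,364. Book value $270,002.
Year 3: 2,205 × $23 = $50,715. Book value $219,287.
Year 4: 2,086 × $23 = $47,978. Book value $171,309.
Year 5: 515 × $23 = $11,845. Book value $159,464.
Accumulated through year 5 = $412,326 − $159,464 = $252,862.

$252,862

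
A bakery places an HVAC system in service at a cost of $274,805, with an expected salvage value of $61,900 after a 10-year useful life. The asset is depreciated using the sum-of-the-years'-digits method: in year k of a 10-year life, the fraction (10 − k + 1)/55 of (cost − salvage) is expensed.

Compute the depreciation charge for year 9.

$7,742

Depreciable base = $274,805 − $61,900 = $212,905.
Sum of the years' digits = 10+9+8+7+6+5+4+3+2+1 = 55.
Year 1: $212,905 × 10/55 = $38,710. Book value $236,095.
Year 2: $212,905 × 9/55 = $34,839. Book value $201,256.
Year 3: $212,905 × 8/55 = $30,968. Book value $170,288.
Year 4: $212,905 × 7/55 = $27,097. Book value $143,191.
Year 5: $212,905 × 6/55 = $23,226. Book value $119,965.
Year 6: $212,905 × 5/55 = $19,355. Book value $100,610.
Year 7: $212,905 × 4/55 = $15,484. Book value $85,126.
Year 8: $212,905 × 3/55 = $11,613. Book value $73,513.
Year 9: $212,905 × 2/55 = $7,742. Book value $65,771.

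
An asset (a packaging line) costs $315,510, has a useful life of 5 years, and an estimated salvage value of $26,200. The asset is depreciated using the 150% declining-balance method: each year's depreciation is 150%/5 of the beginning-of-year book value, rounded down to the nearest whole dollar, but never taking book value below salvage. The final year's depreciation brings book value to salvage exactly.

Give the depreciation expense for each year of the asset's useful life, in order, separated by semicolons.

Depreciable base = $315,510 − $26,200 = $289,310.
Year 1: ⌊$315,510 × 150%/5⌋ = $94,653. Book value $220,857.
Year 2: ⌊$220,857 × 150%/5⌋ = $66,257. Book value $154,600.
Year 3: ⌊$154,600 × 150%/5⌋ = $46,380. Book value $108,220.
Year 4: ⌊$108,220 × 150%/5⌋ = $32,466. Book value $75,754.
Year 5 (final): $75,754 − $26,200 = $49,554. Book value $26,200.

$94,653; $66,257; $46,380; $32,466; $49,554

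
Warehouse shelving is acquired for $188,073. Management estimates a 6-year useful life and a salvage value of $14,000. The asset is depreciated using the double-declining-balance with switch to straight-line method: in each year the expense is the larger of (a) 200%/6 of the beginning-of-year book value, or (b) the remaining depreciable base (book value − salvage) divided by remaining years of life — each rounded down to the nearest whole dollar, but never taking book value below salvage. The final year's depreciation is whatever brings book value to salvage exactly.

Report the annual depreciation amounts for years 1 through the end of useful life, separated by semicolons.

Depreciable base = $188,073 − $14,000 = $174,073.
Year 1: DB = ⌊$188,073 × 200%/6⌋ = $62,691; SL = ⌊$174,073/6⌋ = $29,012 → take DB $62,691. Book value $125,382.
Year 2: DB = ⌊$125,382 × 200%/6⌋ = $41,794; SL = ⌊$111,382/5⌋ = $22,276 → take DB $41,794. Book value $83,588.
Year 3: DB = ⌊$83,588 × 200%/6⌋ = $27,862; SL = ⌊$69,588/4⌋ = $17,397 → take DB $27,862. Book value $55,726.
Year 4: DB = ⌊$55,726 × 200%/6⌋ = $18,575; SL = ⌊$41,726/3⌋ = $13,908 → take DB $18,575. Book value $37,151.
Year 5: DB = ⌊$37,151 × 200%/6⌋ = $12,383; SL = ⌊$23,151/2⌋ = $11,575 → take DB $12,383. Book value $24,768.
Year 6 (final): $24,768 − $14,000 = $10,768. Book value $14,000.

$62,691; $41,794; $27,862; $18,575; $12,383; $10,768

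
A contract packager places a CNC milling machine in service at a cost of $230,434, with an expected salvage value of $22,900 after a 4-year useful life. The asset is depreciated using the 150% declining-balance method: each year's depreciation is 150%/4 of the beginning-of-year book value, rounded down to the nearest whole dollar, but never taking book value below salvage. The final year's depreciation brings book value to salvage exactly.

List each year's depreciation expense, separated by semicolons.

$86,412; $54,008; $33,755; $33,359

Depreciable base = $230,434 − $22,900 = $207,534.
Year 1: ⌊$230,434 × 150%/4⌋ = $86,412. Book value $144,022.
Year 2: ⌊$144,022 × 150%/4⌋ = $54,008. Book value $90,014.
Year 3: ⌊$90,014 × 150%/4⌋ = $33,755. Book value $56,259.
Year 4 (final): $56,259 − $22,900 = $33,359. Book value $22,900.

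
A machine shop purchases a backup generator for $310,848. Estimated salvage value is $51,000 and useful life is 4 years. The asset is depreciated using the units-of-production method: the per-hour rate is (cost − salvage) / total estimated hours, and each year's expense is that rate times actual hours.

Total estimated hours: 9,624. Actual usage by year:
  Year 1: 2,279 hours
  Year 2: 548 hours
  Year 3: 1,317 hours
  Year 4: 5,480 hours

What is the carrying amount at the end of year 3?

Depreciable base = $310,848 − $51,000 = $259,848.
Rate = $259,848 / 9,624 hours = $27 per hour.
Year 1: 2,279 × $27 = $61,533. Book value $249,315.
Year 2: 548 × $27 = $14,796. Book value $234,519.
Year 3: 1,317 × $27 = $35,559. Book value $198,960.

$198,960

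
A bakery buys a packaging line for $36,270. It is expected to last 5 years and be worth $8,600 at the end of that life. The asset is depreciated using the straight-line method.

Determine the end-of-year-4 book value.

Depreciable base = $36,270 − $8,600 = $27,670.
Annual expense = $27,670 / 5 = $5,534.
End of year 1: book value $30,736.
End of year 2: book value $25,202.
End of year 3: book value $19,668.
End of year 4: book value $14,134.

$14,134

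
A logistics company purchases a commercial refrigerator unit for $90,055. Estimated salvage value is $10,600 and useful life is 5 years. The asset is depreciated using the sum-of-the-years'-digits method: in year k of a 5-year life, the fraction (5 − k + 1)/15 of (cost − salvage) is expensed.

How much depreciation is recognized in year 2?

$21,188

Depreciable base = $90,055 − $10,600 = $79,455.
Sum of the years' digits = 5+4+3+2+1 = 15.
Year 1: $79,455 × 5/15 = $26,485. Book value $63,570.
Year 2: $79,455 × 4/15 = $21,188. Book value $42,382.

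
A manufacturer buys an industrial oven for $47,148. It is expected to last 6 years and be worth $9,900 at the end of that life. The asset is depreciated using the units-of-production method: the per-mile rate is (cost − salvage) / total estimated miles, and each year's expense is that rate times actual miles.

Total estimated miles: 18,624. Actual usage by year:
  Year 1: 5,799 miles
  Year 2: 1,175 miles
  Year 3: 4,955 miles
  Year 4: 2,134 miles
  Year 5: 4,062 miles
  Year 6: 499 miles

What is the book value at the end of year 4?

Depreciable base = $47,148 − $9,900 = $37,248.
Rate = $37,248 / 18,624 miles = $2 per mile.
Year 1: 5,799 × $2 = $11,598. Book value $35,550.
Year 2: 1,175 × $2 = $2,350. Book value $33,200.
Year 3: 4,955 × $2 = $9,910. Book value $23,290.
Year 4: 2,134 × $2 = $4,268. Book value $19,022.

$19,022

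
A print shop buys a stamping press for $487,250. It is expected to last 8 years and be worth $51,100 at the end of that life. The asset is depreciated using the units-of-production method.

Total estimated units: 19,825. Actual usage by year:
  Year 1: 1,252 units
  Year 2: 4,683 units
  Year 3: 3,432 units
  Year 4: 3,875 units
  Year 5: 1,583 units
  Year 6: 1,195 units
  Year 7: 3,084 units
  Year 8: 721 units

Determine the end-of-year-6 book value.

Depreciable base = $487,250 − $51,100 = $436,150.
Rate = $436,150 / 19,825 units = $22 per unit.
Year 1: 1,252 × $22 = $27,544. Book value $459,706.
Year 2: 4,683 × $22 = $103,026. Book value $356,680.
Year 3: 3,432 × $22 = $75,504. Book value $281,176.
Year 4: 3,875 × $22 = $85,250. Book value $195,926.
Year 5: 1,583 × $22 = $34,826. Book value $161,100.
Year 6: 1,195 × $22 = $26,290. Book value $134,810.

$134,810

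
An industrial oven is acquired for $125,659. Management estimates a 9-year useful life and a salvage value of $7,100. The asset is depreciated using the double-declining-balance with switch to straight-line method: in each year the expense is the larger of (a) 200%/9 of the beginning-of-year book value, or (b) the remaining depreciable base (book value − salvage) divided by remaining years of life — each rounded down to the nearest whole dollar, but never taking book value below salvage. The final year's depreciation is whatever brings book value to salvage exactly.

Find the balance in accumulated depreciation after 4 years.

$79,672

Depreciable base = $125,659 − $7,100 = $118,559.
Year 1: DB = ⌊$125,659 × 200%/9⌋ = $27,924; SL = ⌊$118,559/9⌋ = $13,173 → take DB $27,924. Book value $97,735.
Year 2: DB = ⌊$97,735 × 200%/9⌋ = $21,718; SL = ⌊$90,635/8⌋ = $11,329 → take DB $21,718. Book value $76,017.
Year 3: DB = ⌊$76,017 × 200%/9⌋ = $16,892; SL = ⌊$68,917/7⌋ = $9,845 → take DB $16,892. Book value $59,125.
Year 4: DB = ⌊$59,125 × 200%/9⌋ = $13,138; SL = ⌊$52,025/6⌋ = $8,670 → take DB $13,138. Book value $45,987.
Accumulated through year 4 = $125,659 − $45,987 = $79,672.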